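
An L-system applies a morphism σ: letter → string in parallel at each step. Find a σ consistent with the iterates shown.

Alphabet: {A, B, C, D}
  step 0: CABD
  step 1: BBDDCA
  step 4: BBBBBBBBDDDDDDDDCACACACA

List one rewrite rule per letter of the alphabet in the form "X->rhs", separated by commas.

  step 0 ⇒ step 1: CABD ⇒ B·B·DD·CA
    A ↦ B
    B ↦ DD
    C ↦ B
    D ↦ CA

A->B, B->DD, C->B, D->CA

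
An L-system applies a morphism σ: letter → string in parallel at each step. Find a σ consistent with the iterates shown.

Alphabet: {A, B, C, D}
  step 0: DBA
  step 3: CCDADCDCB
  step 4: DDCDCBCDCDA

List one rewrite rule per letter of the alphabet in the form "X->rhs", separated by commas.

A->DCB, B->A, C->D, D->C

  step 3 ⇒ step 4: CCDADCDCB ⇒ D·D·C·DCB·C·D·C·D·A
    A ↦ DCB
    B ↦ A
    C ↦ D
    D ↦ C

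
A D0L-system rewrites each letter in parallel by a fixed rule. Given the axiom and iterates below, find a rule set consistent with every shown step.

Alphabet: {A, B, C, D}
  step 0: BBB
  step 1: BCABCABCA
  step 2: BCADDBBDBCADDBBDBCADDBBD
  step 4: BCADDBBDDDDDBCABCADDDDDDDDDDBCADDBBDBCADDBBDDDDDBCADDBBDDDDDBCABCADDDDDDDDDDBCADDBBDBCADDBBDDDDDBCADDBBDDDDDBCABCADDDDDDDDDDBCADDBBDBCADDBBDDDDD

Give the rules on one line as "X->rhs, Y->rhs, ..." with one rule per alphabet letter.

  step 1 ⇒ step 2: BCABCABCA ⇒ BCA·DD·BBD·BCA·DD·BBD·BCA·DD·BBD
    A ↦ BBD
    B ↦ BCA
    C ↦ DD
    D ↦ DD  (constrained at step 2)

A->BBD, B->BCA, C->DD, D->DD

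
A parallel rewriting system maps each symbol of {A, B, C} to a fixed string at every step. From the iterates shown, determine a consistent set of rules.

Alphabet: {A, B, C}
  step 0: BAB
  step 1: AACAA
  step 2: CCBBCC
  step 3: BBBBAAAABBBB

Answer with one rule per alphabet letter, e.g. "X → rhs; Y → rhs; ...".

  step 2 ⇒ step 3: CCBBCC ⇒ BB·BB·AA·AA·BB·BB
    B ↦ AA
    C ↦ BB
  step 0 ⇒ step 1: BAB ⇒ AA·C·AA
    A ↦ C

A->C, B->AA, C->BB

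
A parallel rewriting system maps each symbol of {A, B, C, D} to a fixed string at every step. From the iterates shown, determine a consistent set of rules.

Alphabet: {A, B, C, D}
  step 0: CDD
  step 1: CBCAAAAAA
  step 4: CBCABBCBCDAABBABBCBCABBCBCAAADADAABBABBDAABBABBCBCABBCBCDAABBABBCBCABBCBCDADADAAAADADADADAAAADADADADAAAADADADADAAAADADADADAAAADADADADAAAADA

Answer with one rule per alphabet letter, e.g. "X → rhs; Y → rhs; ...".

  step 0 ⇒ step 1: CDD ⇒ CBC·AAA·AAA
    C ↦ CBC
    D ↦ AAA
    A ↦ DA  (constrained at step 1)
    B ↦ ABB  (constrained at step 1)

A->DA, B->ABB, C->CBC, D->AAA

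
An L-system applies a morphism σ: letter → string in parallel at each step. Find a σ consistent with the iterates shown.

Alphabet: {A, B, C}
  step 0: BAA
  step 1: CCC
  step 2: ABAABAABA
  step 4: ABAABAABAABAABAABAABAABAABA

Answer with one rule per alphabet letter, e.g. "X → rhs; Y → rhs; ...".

A->C, B->C, C->ABA

  step 1 ⇒ step 2: CCC ⇒ ABA·ABA·ABA
    C ↦ ABA
  step 0 ⇒ step 1: BAA ⇒ C·C·C
    A ↦ C
  step 0 ⇒ step 1: BAA ⇒ C·C·C
    B ↦ C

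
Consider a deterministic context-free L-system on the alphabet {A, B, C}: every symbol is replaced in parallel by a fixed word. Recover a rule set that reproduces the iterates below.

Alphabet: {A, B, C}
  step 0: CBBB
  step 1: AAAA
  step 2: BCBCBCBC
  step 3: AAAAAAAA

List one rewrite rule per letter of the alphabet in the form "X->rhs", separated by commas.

  step 2 ⇒ step 3: BCBCBCBC ⇒ A·A·A·A·A·A·A·A
    B ↦ A
    C ↦ A
  step 1 ⇒ step 2: AAAA ⇒ BC·BC·BC·BC
    A ↦ BC

A->BC, B->A, C->A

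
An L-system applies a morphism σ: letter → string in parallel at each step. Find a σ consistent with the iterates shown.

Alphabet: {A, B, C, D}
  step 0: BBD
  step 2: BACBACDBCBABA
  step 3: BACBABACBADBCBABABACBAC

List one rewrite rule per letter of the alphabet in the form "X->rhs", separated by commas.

  step 2 ⇒ step 3: BACBACDBCBABA ⇒ BA·C·BA·BA·C·BA·DBC·BA·BA·BA·C·BA·C
    A ↦ C
    B ↦ BA
    C ↦ BA
    D ↦ DBC

A->C, B->BA, C->BA, D->DBC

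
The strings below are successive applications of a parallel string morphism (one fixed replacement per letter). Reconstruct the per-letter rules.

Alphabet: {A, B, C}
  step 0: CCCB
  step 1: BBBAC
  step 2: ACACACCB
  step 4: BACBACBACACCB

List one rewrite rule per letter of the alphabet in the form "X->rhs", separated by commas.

A->C, B->AC, C->B

  step 1 ⇒ step 2: BBBAC ⇒ AC·AC·AC·C·B
    A ↦ C
    B ↦ AC
    C ↦ B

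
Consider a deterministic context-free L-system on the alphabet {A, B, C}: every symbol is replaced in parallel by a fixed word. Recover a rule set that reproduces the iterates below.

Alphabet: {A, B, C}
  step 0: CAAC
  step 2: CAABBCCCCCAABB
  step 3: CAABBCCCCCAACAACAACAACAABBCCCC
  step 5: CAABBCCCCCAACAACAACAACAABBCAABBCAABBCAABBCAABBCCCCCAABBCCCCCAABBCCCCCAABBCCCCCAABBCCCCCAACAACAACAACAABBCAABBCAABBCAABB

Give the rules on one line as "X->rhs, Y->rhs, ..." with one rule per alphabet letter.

A->B, B->CC, C->CAA

  step 2 ⇒ step 3: CAABBCCCCCAABB ⇒ CAA·B·B·CC·CC·CAA·CAA·CAA·CAA·CAA·B·B·CC·CC
    A ↦ B
    B ↦ CC
    C ↦ CAA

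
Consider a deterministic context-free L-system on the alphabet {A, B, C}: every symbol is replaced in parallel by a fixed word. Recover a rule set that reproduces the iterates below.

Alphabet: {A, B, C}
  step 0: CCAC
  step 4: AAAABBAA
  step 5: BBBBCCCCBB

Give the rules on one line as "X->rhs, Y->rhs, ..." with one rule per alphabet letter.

A->B, B->CC, C->A

  step 4 ⇒ step 5: AAAABBAA ⇒ B·B·B·B·CC·CC·B·B
    A ↦ B
    B ↦ CC
    C ↦ A  (constrained at step 0)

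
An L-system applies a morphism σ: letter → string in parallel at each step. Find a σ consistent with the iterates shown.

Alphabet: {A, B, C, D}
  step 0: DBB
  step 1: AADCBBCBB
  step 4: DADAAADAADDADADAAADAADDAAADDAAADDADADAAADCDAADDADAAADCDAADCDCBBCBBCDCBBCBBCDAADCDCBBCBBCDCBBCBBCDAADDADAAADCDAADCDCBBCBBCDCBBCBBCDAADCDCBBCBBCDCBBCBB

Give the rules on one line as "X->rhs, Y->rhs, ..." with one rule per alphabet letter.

A->DA, B->CBB, C->CD, D->AAD

  step 0 ⇒ step 1: DBB ⇒ AAD·CBB·CBB
    B ↦ CBB
    D ↦ AAD
    A ↦ DA  (constrained at step 1)
    C ↦ CD  (constrained at step 1)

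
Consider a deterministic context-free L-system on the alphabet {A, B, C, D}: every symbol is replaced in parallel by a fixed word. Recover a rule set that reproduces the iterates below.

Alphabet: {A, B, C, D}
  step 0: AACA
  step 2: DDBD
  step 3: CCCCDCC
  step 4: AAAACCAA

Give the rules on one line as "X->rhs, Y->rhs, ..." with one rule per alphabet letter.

A->B, B->D, C->A, D->CC

  step 3 ⇒ step 4: CCCCDCC ⇒ A·A·A·A·CC·A·A
    C ↦ A
    D ↦ CC
    A ↦ B  (constrained at step 0)
  step 2 ⇒ step 3: DDBD ⇒ CC·CC·D·CC
    B ↦ D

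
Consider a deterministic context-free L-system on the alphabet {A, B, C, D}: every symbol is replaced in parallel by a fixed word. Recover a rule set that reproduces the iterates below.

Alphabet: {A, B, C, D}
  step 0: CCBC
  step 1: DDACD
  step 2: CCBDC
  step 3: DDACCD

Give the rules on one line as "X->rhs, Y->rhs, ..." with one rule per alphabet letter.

A->B, B->AC, C->D, D->C

  step 2 ⇒ step 3: CCBDC ⇒ D·D·AC·C·D
    B ↦ AC
    C ↦ D
    D ↦ C
  step 1 ⇒ step 2: DDACD ⇒ C·C·B·D·C
    A ↦ B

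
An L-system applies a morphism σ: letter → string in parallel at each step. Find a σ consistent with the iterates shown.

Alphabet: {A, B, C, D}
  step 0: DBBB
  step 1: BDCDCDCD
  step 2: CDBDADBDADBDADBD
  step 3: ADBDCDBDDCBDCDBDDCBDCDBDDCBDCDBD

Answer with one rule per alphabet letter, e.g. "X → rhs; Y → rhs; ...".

A->DC, B->CD, C->AD, D->BD

  step 2 ⇒ step 3: CDBDADBDADBDADBD ⇒ AD·BD·CD·BD·DC·BD·CD·BD·DC·BD·CD·BD·DC·BD·CD·BD
    A ↦ DC
    B ↦ CD
    C ↦ AD
    D ↦ BD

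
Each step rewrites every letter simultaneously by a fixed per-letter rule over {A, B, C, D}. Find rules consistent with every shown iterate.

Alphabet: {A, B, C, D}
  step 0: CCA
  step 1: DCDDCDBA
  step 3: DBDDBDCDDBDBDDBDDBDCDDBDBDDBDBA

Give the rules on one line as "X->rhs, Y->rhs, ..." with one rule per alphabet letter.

A->BA, B->D, C->DCD, D->DB

  step 0 ⇒ step 1: CCA ⇒ DCD·DCD·BA
    A ↦ BA
    C ↦ DCD
    B ↦ D  (constrained at step 1)
    D ↦ DB  (constrained at step 1)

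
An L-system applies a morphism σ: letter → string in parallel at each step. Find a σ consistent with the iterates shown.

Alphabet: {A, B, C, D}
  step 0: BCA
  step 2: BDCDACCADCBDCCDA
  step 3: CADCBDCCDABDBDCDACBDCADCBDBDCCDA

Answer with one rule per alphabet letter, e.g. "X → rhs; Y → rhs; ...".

A->CDA, B->CAD, C->BD, D->C

  step 2 ⇒ step 3: BDCDACCADCBDCCDA ⇒ CAD·C·BD·C·CDA·BD·BD·CDA·C·BD·CAD·C·BD·BD·C·CDA
    A ↦ CDA
    B ↦ CAD
    C ↦ BD
    D ↦ C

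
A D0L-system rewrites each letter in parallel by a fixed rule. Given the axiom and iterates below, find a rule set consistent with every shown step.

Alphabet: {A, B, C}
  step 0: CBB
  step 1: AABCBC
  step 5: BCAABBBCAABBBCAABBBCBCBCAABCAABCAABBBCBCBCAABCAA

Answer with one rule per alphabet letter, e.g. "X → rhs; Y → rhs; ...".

A->B, B->BC, C->AA

  step 0 ⇒ step 1: CBB ⇒ AA·BC·BC
    B ↦ BC
    C ↦ AA
    A ↦ B  (constrained at step 1)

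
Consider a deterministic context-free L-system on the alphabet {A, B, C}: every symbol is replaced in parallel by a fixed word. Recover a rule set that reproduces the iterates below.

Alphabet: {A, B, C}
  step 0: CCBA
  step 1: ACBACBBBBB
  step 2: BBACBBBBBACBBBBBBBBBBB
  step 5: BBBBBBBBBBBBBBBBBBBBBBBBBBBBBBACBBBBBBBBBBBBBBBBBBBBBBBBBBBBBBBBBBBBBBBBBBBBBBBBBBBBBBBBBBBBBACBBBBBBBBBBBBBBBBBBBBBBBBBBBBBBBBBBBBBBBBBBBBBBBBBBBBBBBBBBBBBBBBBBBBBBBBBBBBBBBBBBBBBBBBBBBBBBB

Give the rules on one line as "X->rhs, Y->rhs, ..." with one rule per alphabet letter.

A->BB, B->BB, C->ACB

  step 1 ⇒ step 2: ACBACBBBBB ⇒ BB·ACB·BB·BB·ACB·BB·BB·BB·BB·BB
    A ↦ BB
    B ↦ BB
    C ↦ ACB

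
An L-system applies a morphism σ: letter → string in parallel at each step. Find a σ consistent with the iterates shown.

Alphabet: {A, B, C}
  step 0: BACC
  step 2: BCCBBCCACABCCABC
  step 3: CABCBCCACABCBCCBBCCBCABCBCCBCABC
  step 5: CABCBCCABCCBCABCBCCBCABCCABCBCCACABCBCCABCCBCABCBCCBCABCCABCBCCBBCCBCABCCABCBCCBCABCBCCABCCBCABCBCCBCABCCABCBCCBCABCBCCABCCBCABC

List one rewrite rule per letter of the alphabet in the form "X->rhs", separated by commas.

  step 2 ⇒ step 3: BCCBBCCACABCCABC ⇒ CA·BC·BC·CA·CA·BC·BC·CB·BC·CB·CA·BC·BC·CB·CA·BC
    A ↦ CB
    B ↦ CA
    C ↦ BC

A->CB, B->CA, C->BC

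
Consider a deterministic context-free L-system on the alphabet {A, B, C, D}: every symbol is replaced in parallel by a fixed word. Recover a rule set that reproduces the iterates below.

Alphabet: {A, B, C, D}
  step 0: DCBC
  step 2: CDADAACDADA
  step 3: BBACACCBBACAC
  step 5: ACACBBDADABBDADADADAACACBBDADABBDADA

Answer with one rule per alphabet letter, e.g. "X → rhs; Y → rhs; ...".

A->C, B->DA, C->BB, D->A

  step 2 ⇒ step 3: CDADAACDADA ⇒ BB·A·C·A·C·C·BB·A·C·A·C
    A ↦ C
    C ↦ BB
    D ↦ A
    B ↦ DA  (constrained at step 0)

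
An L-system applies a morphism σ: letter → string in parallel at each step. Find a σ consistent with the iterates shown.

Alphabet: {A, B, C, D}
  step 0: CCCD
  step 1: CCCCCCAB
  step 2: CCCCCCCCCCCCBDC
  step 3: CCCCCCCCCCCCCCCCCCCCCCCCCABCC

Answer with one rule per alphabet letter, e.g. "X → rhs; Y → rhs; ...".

A->BD, B->C, C->CC, D->AB

  step 2 ⇒ step 3: CCCCCCCCCCCCBDC ⇒ CC·CC·CC·CC·CC·CC·CC·CC·CC·CC·CC·CC·C·AB·CC
    B ↦ C
    C ↦ CC
    D ↦ AB
  step 1 ⇒ step 2: CCCCCCAB ⇒ CC·CC·CC·CC·CC·CC·BD·C
    A ↦ BD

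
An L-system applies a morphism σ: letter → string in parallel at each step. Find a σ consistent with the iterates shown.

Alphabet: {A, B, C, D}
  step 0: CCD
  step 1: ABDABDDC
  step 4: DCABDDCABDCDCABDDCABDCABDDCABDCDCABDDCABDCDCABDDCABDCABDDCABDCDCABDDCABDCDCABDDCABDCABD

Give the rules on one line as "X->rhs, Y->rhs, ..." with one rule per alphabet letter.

  step 0 ⇒ step 1: CCD ⇒ ABD·ABD·DC
    C ↦ ABD
    D ↦ DC
    A ↦ DC  (constrained at step 1)
    B ↦ AB  (constrained at step 1)

A->DC, B->AB, C->ABD, D->DC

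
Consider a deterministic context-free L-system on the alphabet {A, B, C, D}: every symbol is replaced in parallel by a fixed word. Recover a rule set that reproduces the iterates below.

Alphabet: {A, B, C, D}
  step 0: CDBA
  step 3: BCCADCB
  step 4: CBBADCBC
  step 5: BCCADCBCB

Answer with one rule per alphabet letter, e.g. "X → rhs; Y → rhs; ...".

  step 4 ⇒ step 5: CBBADCBC ⇒ B·C·C·AD·C·B·C·B
    A ↦ AD
    B ↦ C
    C ↦ B
    D ↦ C

A->AD, B->C, C->B, D->C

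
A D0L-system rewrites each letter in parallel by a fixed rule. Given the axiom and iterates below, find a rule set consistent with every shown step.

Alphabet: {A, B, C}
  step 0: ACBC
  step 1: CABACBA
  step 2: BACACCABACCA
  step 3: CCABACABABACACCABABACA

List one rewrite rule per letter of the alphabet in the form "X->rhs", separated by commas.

A->CA, B->C, C->BA

  step 2 ⇒ step 3: BACACCABACCA ⇒ C·CA·BA·CA·BA·BA·CA·C·CA·BA·BA·CA
    A ↦ CA
    B ↦ C
    C ↦ BA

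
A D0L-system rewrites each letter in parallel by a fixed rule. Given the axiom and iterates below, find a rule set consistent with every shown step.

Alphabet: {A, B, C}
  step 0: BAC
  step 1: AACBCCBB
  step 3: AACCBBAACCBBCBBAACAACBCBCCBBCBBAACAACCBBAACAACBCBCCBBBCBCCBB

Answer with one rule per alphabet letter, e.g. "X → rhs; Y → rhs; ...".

  step 0 ⇒ step 1: BAC ⇒ AAC·BC·CBB
    A ↦ BC
    B ↦ AAC
    C ↦ CBB

A->BC, B->AAC, C->CBB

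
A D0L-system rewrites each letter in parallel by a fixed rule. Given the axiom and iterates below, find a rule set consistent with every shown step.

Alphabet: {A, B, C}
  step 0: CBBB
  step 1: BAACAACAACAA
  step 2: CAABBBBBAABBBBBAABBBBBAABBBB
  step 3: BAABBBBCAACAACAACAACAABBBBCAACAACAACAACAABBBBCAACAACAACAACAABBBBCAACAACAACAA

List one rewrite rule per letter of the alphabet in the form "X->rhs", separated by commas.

A->BB, B->CAA, C->BAA

  step 2 ⇒ step 3: CAABBBBBAABBBBBAABBBBBAABBBB ⇒ BAA·BB·BB·CAA·CAA·CAA·CAA·CAA·BB·BB·CAA·CAA·CAA·CAA·CAA·BB·BB·CAA·CAA·CAA·CAA·CAA·BB·BB·CAA·CAA·CAA·CAA
    A ↦ BB
    B ↦ CAA
    C ↦ BAA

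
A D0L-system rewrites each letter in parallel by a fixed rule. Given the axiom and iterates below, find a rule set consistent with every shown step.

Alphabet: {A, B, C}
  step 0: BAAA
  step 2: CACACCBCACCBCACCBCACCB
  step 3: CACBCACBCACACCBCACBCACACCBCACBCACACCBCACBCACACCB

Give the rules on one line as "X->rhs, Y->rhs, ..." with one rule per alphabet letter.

A->CB, B->CCB, C->CA

  step 2 ⇒ step 3: CACACCBCACCBCACCBCACCB ⇒ CA·CB·CA·CB·CA·CA·CCB·CA·CB·CA·CA·CCB·CA·CB·CA·CA·CCB·CA·CB·CA·CA·CCB
    A ↦ CB
    B ↦ CCB
    C ↦ CA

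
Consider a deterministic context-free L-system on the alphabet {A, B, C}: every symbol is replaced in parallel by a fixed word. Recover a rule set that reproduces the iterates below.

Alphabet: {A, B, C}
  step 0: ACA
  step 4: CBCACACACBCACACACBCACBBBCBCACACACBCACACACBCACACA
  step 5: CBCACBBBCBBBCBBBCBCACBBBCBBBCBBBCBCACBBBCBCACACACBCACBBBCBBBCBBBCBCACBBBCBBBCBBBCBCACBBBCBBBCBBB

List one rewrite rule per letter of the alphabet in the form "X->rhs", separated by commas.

  step 4 ⇒ step 5: CBCACACACBCACACACBCACBBBCBCACACACBCACACACBCACACA ⇒ CB·CA·CB·BB·CB·BB·CB·BB·CB·CA·CB·BB·CB·BB·CB·BB·CB·CA·CB·BB·CB·CA·CA·CA·CB·CA·CB·BB·CB·BB·CB·BB·CB·CA·CB·BB·CB·BB·CB·BB·CB·CA·CB·BB·CB·BB·CB·BB
    A ↦ BB
    B ↦ CA
    C ↦ CB

A->BB, B->CA, C->CB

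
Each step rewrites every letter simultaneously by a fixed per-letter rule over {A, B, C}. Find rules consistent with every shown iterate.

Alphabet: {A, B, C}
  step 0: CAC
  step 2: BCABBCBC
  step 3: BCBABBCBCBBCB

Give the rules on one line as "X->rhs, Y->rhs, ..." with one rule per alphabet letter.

A->AB, B->BC, C->B

  step 2 ⇒ step 3: BCABBCBC ⇒ BC·B·AB·BC·BC·B·BC·B
    A ↦ AB
    B ↦ BC
    C ↦ B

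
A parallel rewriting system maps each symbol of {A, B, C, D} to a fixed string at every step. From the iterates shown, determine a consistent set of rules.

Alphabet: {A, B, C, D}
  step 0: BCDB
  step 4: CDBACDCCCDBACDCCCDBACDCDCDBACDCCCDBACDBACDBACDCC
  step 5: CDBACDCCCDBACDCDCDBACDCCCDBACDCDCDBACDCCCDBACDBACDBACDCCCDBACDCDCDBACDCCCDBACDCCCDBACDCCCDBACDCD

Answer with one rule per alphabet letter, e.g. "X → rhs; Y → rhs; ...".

A->DCC, B->C, C->CD, D->BA

  step 4 ⇒ step 5: CDBACDCCCDBACDCCCDBACDCDCDBACDCCCDBACDBACDBACDCC ⇒ CD·BA·C·DCC·CD·BA·CD·CD·CD·BA·C·DCC·CD·BA·CD·CD·CD·BA·C·DCC·CD·BA·CD·BA·CD·BA·C·DCC·CD·BA·CD·CD·CD·BA·C·DCC·CD·BA·C·DCC·CD·BA·C·DCC·CD·BA·CD·CD
    A ↦ DCC
    B ↦ C
    C ↦ CD
    D ↦ BA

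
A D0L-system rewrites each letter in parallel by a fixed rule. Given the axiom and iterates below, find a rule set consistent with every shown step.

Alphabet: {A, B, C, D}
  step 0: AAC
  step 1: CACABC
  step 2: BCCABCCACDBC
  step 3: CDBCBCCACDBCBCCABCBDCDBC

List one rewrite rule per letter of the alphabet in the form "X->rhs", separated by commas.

  step 2 ⇒ step 3: BCCABCCACDBC ⇒ CD·BC·BC·CA·CD·BC·BC·CA·BC·BD·CD·BC
    A ↦ CA
    B ↦ CD
    C ↦ BC
    D ↦ BD

A->CA, B->CD, C->BC, D->BD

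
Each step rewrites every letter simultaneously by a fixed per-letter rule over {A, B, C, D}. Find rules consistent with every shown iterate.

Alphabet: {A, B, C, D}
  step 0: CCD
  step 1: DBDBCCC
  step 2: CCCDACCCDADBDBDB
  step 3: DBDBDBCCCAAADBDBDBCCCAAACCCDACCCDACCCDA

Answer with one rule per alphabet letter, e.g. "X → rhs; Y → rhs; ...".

  step 2 ⇒ step 3: CCCDACCCDADBDBDB ⇒ DB·DB·DB·CCC·AAA·DB·DB·DB·CCC·AAA·CCC·DA·CCC·DA·CCC·DA
    A ↦ AAA
    B ↦ DA
    C ↦ DB
    D ↦ CCC

A->AAA, B->DA, C->DB, D->CCC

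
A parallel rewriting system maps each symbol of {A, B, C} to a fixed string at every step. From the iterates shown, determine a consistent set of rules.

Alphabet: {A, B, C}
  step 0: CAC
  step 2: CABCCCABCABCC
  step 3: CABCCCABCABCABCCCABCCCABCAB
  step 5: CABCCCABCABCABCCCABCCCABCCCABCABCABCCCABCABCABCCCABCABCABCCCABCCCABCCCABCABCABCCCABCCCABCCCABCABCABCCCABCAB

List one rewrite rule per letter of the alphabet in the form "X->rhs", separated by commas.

A->C, B->C, C->CAB

  step 2 ⇒ step 3: CABCCCABCABCC ⇒ CAB·C·C·CAB·CAB·CAB·C·C·CAB·C·C·CAB·CAB
    A ↦ C
    B ↦ C
    C ↦ CAB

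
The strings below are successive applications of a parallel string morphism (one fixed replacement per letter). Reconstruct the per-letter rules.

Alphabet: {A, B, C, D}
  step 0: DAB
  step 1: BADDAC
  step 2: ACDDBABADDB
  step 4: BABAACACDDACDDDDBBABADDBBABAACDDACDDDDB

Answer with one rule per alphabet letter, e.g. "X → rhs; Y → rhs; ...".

A->DD, B->AC, C->B, D->BA

  step 1 ⇒ step 2: BADDAC ⇒ AC·DD·BA·BA·DD·B
    A ↦ DD
    B ↦ AC
    C ↦ B
    D ↦ BA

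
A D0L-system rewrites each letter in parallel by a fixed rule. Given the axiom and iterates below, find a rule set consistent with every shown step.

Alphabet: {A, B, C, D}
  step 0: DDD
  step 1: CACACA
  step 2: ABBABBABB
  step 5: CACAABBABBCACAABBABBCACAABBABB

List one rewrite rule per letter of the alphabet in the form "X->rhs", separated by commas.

  step 1 ⇒ step 2: CACACA ⇒ A·BB·A·BB·A·BB
    A ↦ BB
    C ↦ A
    B ↦ D  (constrained at step 2)
  step 0 ⇒ step 1: DDD ⇒ CA·CA·CA
    D ↦ CA

A->BB, B->D, C->A, D->CA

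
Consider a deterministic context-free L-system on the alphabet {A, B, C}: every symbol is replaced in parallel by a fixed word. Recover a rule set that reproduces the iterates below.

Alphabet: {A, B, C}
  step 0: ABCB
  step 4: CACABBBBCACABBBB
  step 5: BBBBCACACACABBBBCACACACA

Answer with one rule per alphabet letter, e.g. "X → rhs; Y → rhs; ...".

A->B, B->CA, C->B

  step 4 ⇒ step 5: CACABBBBCACABBBB ⇒ B·B·B·B·CA·CA·CA·CA·B·B·B·B·CA·CA·CA·CA
    A ↦ B
    B ↦ CA
    C ↦ B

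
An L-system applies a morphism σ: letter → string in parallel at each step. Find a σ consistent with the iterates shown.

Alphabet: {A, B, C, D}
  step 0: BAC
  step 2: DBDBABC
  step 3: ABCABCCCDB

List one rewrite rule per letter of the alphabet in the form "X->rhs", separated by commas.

  step 2 ⇒ step 3: DBDBABC ⇒ AB·C·AB·C·C·C·DB
    A ↦ C
    B ↦ C
    C ↦ DB
    D ↦ AB

A->C, B->C, C->DB, D->AB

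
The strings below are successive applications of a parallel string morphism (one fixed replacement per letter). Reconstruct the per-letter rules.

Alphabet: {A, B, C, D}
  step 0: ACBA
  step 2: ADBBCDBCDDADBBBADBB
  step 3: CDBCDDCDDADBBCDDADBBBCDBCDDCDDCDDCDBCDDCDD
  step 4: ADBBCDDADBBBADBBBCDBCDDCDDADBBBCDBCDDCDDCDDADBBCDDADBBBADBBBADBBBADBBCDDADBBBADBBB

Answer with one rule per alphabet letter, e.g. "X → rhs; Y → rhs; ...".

  step 3 ⇒ step 4: CDBCDDCDDADBBCDDADBBBCDBCDDCDDCDDCDBCDDCDD ⇒ ADB·B·CDD·ADB·B·B·ADB·B·B·CD·B·CDD·CDD·ADB·B·B·CD·B·CDD·CDD·CDD·ADB·B·CDD·ADB·B·B·ADB·B·B·ADB·B·B·ADB·B·CDD·ADB·B·B·ADB·B·B
    A ↦ CD
    B ↦ CDD
    C ↦ ADB
    D ↦ B

A->CD, B->CDD, C->ADB, D->B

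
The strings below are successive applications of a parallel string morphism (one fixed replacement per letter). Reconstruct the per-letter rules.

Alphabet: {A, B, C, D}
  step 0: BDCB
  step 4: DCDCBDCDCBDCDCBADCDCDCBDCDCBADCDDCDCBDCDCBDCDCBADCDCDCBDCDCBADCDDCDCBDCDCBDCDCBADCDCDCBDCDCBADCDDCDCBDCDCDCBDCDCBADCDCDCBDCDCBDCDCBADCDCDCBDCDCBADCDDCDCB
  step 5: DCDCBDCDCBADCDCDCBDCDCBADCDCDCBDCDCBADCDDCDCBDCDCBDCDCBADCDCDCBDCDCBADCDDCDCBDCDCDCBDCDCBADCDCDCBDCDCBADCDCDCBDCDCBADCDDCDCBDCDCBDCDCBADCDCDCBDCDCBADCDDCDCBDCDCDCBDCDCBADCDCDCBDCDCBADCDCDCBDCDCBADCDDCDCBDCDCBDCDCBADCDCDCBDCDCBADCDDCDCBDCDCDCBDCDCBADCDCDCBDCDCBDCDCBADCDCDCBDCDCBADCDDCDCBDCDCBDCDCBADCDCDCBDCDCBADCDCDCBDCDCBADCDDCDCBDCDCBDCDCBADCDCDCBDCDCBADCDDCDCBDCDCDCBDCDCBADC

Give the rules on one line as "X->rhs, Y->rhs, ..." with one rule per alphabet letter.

A->D, B->ADC, C->DCB, D->DC

  step 4 ⇒ step 5: DCDCBDCDCBDCDCBADCDCDCBDCDCBADCDDCDCBDCDCBDCDCBADCDCDCBDCDCBADCDDCDCBDCDCBDCDCBADCDCDCBDCDCBADCDDCDCBDCDCDCBDCDCBADCDCDCBDCDCBDCDCBADCDCDCBDCDCBADCDDCDCB ⇒ DC·DCB·DC·DCB·ADC·DC·DCB·DC·DCB·ADC·DC·DCB·DC·DCB·ADC·D·DC·DCB·DC·DCB·DC·DCB·ADC·DC·DCB·DC·DCB·ADC·D·DC·DCB·DC·DC·DCB·DC·DCB·ADC·DC·DCB·DC·DCB·ADC·DC·DCB·DC·DCB·ADC·D·DC·DCB·DC·DCB·DC·DCB·ADC·DC·DCB·DC·DCB·ADC·D·DC·DCB·DC·DC·DCB·DC·DCB·ADC·DC·DCB·DC·DCB·ADC·DC·DCB·DC·DCB·ADC·D·DC·DCB·DC·DCB·DC·DCB·ADC·DC·DCB·DC·DCB·ADC·D·DC·DCB·DC·DC·DCB·DC·DCB·ADC·DC·DCB·DC·DCB·DC·DCB·ADC·DC·DCB·DC·DCB·ADC·D·DC·DCB·DC·DCB·DC·DCB·ADC·DC·DCB·DC·DCB·ADC·DC·DCB·DC·DCB·ADC·D·DC·DCB·DC·DCB·DC·DCB·ADC·DC·DCB·DC·DCB·ADC·D·DC·DCB·DC·DC·DCB·DC·DCB·ADC
    A ↦ D
    B ↦ ADC
    C ↦ DCB
    D ↦ DC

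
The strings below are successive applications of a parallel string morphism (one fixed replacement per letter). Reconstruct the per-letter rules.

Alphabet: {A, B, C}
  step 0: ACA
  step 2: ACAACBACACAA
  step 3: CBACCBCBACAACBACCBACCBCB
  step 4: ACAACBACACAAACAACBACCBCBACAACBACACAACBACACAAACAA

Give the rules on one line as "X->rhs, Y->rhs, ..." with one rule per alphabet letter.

  step 3 ⇒ step 4: CBACCBCBACAACBACCBACCBCB ⇒ AC·AA·CB·AC·AC·AA·AC·AA·CB·AC·CB·CB·AC·AA·CB·AC·AC·AA·CB·AC·AC·AA·AC·AA
    A ↦ CB
    B ↦ AA
    C ↦ AC

A->CB, B->AA, C->AC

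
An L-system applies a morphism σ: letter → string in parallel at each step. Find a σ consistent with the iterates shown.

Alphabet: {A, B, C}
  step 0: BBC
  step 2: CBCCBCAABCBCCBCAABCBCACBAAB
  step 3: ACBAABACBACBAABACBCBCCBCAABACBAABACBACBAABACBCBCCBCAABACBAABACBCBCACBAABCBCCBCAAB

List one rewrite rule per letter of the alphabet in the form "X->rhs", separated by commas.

  step 2 ⇒ step 3: CBCCBCAABCBCCBCAABCBCACBAAB ⇒ ACB·AAB·ACB·ACB·AAB·ACB·CBC·CBC·AAB·ACB·AAB·ACB·ACB·AAB·ACB·CBC·CBC·AAB·ACB·AAB·ACB·CBC·ACB·AAB·CBC·CBC·AAB
    A ↦ CBC
    B ↦ AAB
    C ↦ ACB

A->CBC, B->AAB, C->ACB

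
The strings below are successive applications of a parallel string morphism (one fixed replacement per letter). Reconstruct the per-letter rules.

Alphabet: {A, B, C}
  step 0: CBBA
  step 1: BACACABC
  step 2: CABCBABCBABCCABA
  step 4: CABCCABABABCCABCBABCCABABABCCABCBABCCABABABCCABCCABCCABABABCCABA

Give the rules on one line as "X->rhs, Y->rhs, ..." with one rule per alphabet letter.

  step 1 ⇒ step 2: BACACABC ⇒ CA·BC·BA·BC·BA·BC·CA·BA
    A ↦ BC
    B ↦ CA
    C ↦ BA

A->BC, B->CA, C->BA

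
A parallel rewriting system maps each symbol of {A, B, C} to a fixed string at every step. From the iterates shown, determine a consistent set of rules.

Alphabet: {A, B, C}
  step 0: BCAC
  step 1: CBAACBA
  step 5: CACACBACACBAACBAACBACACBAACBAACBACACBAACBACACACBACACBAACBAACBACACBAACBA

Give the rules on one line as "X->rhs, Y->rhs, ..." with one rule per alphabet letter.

  step 0 ⇒ step 1: BCAC ⇒ C·BA·AC·BA
    A ↦ AC
    B ↦ C
    C ↦ BA

A->AC, B->C, C->BA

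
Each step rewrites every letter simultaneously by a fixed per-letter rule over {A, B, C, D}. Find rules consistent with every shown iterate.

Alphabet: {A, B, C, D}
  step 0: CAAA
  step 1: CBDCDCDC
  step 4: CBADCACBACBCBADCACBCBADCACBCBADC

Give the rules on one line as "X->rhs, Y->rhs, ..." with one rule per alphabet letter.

A->DC, B->A, C->CB, D->A

  step 0 ⇒ step 1: CAAA ⇒ CB·DC·DC·DC
    A ↦ DC
    C ↦ CB
    B ↦ A  (constrained at step 1)
    D ↦ A  (constrained at step 1)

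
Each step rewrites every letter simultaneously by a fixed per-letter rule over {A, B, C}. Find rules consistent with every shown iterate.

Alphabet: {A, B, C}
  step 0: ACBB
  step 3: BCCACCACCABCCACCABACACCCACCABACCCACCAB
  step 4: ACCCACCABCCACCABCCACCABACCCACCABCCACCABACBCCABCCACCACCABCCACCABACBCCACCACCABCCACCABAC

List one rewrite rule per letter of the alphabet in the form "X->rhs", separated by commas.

A->B, B->AC, C->CCA

  step 3 ⇒ step 4: BCCACCACCABCCACCABACACCCACCABACCCACCAB ⇒ AC·CCA·CCA·B·CCA·CCA·B·CCA·CCA·B·AC·CCA·CCA·B·CCA·CCA·B·AC·B·CCA·B·CCA·CCA·CCA·B·CCA·CCA·B·AC·B·CCA·CCA·CCA·B·CCA·CCA·B·AC
    A ↦ B
    B ↦ AC
    C ↦ CCA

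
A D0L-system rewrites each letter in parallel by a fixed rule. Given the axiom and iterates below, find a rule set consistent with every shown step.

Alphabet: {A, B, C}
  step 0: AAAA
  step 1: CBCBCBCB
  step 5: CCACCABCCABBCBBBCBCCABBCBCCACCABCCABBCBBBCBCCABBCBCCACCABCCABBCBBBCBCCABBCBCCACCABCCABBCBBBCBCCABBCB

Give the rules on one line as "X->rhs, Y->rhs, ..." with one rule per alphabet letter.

A->CB, B->CCA, C->B

  step 0 ⇒ step 1: AAAA ⇒ CB·CB·CB·CB
    A ↦ CB
    B ↦ CCA  (constrained at step 1)
    C ↦ B  (constrained at step 1)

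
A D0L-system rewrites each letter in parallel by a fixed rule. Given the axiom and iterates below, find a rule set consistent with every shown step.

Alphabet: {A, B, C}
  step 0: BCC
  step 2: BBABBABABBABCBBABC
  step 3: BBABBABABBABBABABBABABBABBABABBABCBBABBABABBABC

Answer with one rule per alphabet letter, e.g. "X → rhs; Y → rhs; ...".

A->BA, B->BBA, C->BC

  step 2 ⇒ step 3: BBABBABABBABCBBABC ⇒ BBA·BBA·BA·BBA·BBA·BA·BBA·BA·BBA·BBA·BA·BBA·BC·BBA·BBA·BA·BBA·BC
    A ↦ BA
    B ↦ BBA
    C ↦ BC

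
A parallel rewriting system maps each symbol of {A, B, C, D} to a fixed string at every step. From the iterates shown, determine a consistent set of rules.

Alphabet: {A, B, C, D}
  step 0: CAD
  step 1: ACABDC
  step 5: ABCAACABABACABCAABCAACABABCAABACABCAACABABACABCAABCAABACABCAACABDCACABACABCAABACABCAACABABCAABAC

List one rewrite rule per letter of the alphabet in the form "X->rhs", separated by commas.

A->AB, B->CA, C->AC, D->DC

  step 0 ⇒ step 1: CAD ⇒ AC·AB·DC
    A ↦ AB
    C ↦ AC
    D ↦ DC
    B ↦ CA  (constrained at step 1)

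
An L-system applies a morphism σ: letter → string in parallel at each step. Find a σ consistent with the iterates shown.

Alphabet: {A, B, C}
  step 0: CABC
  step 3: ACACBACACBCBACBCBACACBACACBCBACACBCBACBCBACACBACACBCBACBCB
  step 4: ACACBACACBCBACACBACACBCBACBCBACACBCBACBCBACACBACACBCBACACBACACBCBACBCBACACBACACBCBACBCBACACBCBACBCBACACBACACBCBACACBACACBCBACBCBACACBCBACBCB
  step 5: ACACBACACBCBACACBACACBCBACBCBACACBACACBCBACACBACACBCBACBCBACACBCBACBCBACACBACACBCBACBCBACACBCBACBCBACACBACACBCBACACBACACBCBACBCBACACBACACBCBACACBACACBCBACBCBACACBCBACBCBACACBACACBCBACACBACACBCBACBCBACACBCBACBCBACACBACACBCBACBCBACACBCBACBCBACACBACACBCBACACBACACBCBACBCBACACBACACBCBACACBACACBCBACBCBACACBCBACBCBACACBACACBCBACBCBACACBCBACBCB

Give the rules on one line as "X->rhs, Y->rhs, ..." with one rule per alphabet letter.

A->AC, B->CB, C->ACB

  step 4 ⇒ step 5: ACACBACACBCBACACBACACBCBACBCBACACBCBACBCBACACBACACBCBACACBACACBCBACBCBACACBACACBCBACBCBACACBCBACBCBACACBACACBCBACACBACACBCBACBCBACACBCBACBCB ⇒ AC·ACB·AC·ACB·CB·AC·ACB·AC·ACB·CB·ACB·CB·AC·ACB·AC·ACB·CB·AC·ACB·AC·ACB·CB·ACB·CB·AC·ACB·CB·ACB·CB·AC·ACB·AC·ACB·CB·ACB·CB·AC·ACB·CB·ACB·CB·AC·ACB·AC·ACB·CB·AC·ACB·AC·ACB·CB·ACB·CB·AC·ACB·AC·ACB·CB·AC·ACB·AC·ACB·CB·ACB·CB·AC·ACB·CB·ACB·CB·AC·ACB·AC·ACB·CB·AC·ACB·AC·ACB·CB·ACB·CB·AC·ACB·CB·ACB·CB·AC·ACB·AC·ACB·CB·ACB·CB·AC·ACB·CB·ACB·CB·AC·ACB·AC·ACB·CB·AC·ACB·AC·ACB·CB·ACB·CB·AC·ACB·AC·ACB·CB·AC·ACB·AC·ACB·CB·ACB·CB·AC·ACB·CB·ACB·CB·AC·ACB·AC·ACB·CB·ACB·CB·AC·ACB·CB·ACB·CB
    A ↦ AC
    B ↦ CB
    C ↦ ACB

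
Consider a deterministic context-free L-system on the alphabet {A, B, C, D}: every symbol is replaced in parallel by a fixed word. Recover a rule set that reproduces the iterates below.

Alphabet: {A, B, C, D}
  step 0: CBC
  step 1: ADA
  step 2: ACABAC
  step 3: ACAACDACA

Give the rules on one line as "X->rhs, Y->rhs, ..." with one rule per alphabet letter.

  step 2 ⇒ step 3: ACABAC ⇒ AC·A·AC·D·AC·A
    A ↦ AC
    B ↦ D
    C ↦ A
  step 1 ⇒ step 2: ADA ⇒ AC·AB·AC
    D ↦ AB

A->AC, B->D, C->A, D->AB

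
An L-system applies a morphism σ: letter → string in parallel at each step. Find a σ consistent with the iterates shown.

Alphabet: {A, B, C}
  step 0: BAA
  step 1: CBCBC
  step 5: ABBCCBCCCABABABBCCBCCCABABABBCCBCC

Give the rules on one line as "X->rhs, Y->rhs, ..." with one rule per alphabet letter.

  step 0 ⇒ step 1: BAA ⇒ C·BC·BC
    A ↦ BC
    B ↦ C
    C ↦ AB  (constrained at step 1)

A->BC, B->C, C->AB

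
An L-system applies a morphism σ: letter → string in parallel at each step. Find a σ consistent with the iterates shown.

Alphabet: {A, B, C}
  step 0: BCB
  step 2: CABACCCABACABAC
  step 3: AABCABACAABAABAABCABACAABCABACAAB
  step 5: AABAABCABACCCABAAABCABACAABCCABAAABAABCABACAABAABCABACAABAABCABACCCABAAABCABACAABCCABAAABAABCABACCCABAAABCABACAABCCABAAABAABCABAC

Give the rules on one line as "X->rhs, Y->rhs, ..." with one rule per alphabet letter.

  step 2 ⇒ step 3: CABACCCABACABAC ⇒ AAB·C·ABA·C·AAB·AAB·AAB·C·ABA·C·AAB·C·ABA·C·AAB
    A ↦ C
    B ↦ ABA
    C ↦ AAB

A->C, B->ABA, C->AAB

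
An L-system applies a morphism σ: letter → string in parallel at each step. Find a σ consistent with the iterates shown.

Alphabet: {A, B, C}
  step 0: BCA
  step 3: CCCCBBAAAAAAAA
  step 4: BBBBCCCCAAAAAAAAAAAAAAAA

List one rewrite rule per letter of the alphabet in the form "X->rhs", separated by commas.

A->AA, B->CC, C->B

  step 3 ⇒ step 4: CCCCBBAAAAAAAA ⇒ B·B·B·B·CC·CC·AA·AA·AA·AA·AA·AA·AA·AA
    A ↦ AA
    B ↦ CC
    C ↦ B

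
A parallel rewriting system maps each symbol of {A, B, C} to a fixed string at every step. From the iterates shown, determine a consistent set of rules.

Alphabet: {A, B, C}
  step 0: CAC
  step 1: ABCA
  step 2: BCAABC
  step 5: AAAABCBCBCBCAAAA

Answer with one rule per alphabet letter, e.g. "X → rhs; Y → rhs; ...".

A->BC, B->A, C->A

  step 1 ⇒ step 2: ABCA ⇒ BC·A·A·BC
    A ↦ BC
    B ↦ A
    C ↦ A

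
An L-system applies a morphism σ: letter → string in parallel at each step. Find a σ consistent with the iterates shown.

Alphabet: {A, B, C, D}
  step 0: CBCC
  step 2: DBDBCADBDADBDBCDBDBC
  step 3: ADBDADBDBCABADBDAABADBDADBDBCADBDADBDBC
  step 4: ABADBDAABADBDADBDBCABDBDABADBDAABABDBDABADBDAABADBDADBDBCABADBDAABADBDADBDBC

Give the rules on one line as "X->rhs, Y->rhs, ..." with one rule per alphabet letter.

  step 3 ⇒ step 4: ADBDADBDBCABADBDAABADBDADBDBCADBDADBDBC ⇒ AB·A·DBD·A·AB·A·DBD·A·DBD·BC·AB·DBD·AB·A·DBD·A·AB·AB·DBD·AB·A·DBD·A·AB·A·DBD·A·DBD·BC·AB·A·DBD·A·AB·A·DBD·A·DBD·BC
    A ↦ AB
    B ↦ DBD
    C ↦ BC
    D ↦ A

A->AB, B->DBD, C->BC, D->A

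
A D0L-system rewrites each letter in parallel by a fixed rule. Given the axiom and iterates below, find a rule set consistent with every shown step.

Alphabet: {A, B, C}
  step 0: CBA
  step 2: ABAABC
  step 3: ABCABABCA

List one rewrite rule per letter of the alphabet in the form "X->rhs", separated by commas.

  step 2 ⇒ step 3: ABAABC ⇒ AB·C·AB·AB·C·A
    A ↦ AB
    B ↦ C
    C ↦ A

A->AB, B->C, C->A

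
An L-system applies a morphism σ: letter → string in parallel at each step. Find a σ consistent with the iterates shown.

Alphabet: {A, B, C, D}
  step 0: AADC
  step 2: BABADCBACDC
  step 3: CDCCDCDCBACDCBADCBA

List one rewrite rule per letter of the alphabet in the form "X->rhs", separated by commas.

  step 2 ⇒ step 3: BABADCBACDC ⇒ CD·C·CD·C·DC·BA·CD·C·BA·DC·BA
    A ↦ C
    B ↦ CD
    C ↦ BA
    D ↦ DC

A->C, B->CD, C->BA, D->DC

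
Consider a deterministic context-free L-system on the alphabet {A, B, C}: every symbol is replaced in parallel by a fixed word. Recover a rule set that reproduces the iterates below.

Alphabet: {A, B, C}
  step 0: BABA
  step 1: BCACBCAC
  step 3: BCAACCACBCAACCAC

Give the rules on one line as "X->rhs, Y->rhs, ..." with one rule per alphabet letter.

A->C, B->BCA, C->A

  step 0 ⇒ step 1: BABA ⇒ BCA·C·BCA·C
    A ↦ C
    B ↦ BCA
    C ↦ A  (constrained at step 1)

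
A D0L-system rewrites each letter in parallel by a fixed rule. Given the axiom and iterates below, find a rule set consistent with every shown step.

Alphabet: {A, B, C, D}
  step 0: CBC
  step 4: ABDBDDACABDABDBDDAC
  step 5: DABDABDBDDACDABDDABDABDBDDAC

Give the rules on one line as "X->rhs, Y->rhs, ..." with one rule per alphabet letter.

  step 4 ⇒ step 5: ABDBDDACABDABDBDDAC ⇒ D·A·BD·A·BD·BD·D·AC·D·A·BD·D·A·BD·A·BD·BD·D·AC
    A ↦ D
    B ↦ A
    C ↦ AC
    D ↦ BD

A->D, B->A, C->AC, D->BD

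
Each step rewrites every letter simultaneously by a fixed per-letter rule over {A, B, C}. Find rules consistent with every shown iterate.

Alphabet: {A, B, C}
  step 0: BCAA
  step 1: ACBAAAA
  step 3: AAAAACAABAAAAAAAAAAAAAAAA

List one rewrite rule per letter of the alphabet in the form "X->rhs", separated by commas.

  step 0 ⇒ step 1: BCAA ⇒ AC·B·AA·AA
    A ↦ AA
    B ↦ AC
    C ↦ B

A->AA, B->AC, C->B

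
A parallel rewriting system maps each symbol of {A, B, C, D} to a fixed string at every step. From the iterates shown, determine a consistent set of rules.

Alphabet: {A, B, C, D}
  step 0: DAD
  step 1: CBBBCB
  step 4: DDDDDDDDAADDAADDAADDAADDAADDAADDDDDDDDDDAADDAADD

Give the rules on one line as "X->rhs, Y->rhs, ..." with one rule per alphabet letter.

  step 0 ⇒ step 1: DAD ⇒ CB·BB·CB
    A ↦ BB
    D ↦ CB
    B ↦ DD  (constrained at step 1)
    C ↦ AA  (constrained at step 1)

A->BB, B->DD, C->AA, D->CB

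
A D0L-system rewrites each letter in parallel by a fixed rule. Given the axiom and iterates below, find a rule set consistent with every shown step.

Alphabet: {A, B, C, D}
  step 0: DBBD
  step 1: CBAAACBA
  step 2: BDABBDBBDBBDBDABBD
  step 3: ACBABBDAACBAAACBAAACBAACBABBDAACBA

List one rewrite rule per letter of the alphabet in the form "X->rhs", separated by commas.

  step 2 ⇒ step 3: BDABBDBBDBBDBDABBD ⇒ A·CBA·BBD·A·A·CBA·A·A·CBA·A·A·CBA·A·CBA·BBD·A·A·CBA
    A ↦ BBD
    B ↦ A
    D ↦ CBA
  step 1 ⇒ step 2: CBAAACBA ⇒ BD·A·BBD·BBD·BBD·BD·A·BBD
    C ↦ BD

A->BBD, B->A, C->BD, D->CBA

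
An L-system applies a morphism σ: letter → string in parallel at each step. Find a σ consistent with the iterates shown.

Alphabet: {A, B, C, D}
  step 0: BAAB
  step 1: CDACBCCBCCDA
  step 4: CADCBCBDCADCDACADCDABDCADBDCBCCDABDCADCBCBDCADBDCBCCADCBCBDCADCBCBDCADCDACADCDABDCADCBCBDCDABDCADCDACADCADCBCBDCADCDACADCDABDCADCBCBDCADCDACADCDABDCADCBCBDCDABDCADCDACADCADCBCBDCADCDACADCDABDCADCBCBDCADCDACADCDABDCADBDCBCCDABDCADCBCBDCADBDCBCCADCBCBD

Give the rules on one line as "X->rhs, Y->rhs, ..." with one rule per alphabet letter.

A->CBC, B->CDA, C->CAD, D->BD

  step 0 ⇒ step 1: BAAB ⇒ CDA·CBC·CBC·CDA
    A ↦ CBC
    B ↦ CDA
    C ↦ CAD  (constrained at step 1)
    D ↦ BD  (constrained at step 1)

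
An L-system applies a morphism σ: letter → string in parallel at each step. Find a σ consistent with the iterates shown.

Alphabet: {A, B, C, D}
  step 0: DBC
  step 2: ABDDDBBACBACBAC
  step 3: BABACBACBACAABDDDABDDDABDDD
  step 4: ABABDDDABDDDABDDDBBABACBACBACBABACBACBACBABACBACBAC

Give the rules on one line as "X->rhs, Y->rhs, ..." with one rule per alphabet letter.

A->B, B->A, C->DDD, D->BAC

  step 3 ⇒ step 4: BABACBACBACAABDDDABDDDABDDD ⇒ A·B·A·B·DDD·A·B·DDD·A·B·DDD·B·B·A·BAC·BAC·BAC·B·A·BAC·BAC·BAC·B·A·BAC·BAC·BAC
    A ↦ B
    B ↦ A
    C ↦ DDD
    D ↦ BAC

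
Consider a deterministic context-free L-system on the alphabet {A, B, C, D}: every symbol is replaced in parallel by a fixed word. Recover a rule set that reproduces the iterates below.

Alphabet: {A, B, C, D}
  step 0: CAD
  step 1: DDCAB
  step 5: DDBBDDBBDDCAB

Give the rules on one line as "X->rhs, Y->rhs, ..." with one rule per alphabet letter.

A->CA, B->D, C->DD, D->B

  step 0 ⇒ step 1: CAD ⇒ DD·CA·B
    A ↦ CA
    C ↦ DD
    D ↦ B
    B ↦ D  (constrained at step 1)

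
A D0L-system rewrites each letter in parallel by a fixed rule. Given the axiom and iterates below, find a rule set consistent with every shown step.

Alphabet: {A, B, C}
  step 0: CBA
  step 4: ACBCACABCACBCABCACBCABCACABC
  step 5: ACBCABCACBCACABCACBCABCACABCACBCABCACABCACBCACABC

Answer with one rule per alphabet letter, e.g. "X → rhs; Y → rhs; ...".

  step 4 ⇒ step 5: ACBCACABCACBCABCACBCABCACABC ⇒ AC·BC·A·BC·AC·BC·AC·A·BC·AC·BC·A·BC·AC·A·BC·AC·BC·A·BC·AC·A·BC·AC·BC·AC·A·BC
    A ↦ AC
    B ↦ A
    C ↦ BC

A->AC, B->A, C->BC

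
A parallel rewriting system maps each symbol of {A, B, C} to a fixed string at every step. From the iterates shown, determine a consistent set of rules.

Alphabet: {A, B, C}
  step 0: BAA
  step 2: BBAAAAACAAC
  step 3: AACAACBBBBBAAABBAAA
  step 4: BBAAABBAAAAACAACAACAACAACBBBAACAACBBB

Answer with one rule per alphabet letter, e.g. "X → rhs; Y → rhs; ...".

  step 3 ⇒ step 4: AACAACBBBBBAAABBAAA ⇒ B·B·AAA·B·B·AAA·AAC·AAC·AAC·AAC·AAC·B·B·B·AAC·AAC·B·B·B
    A ↦ B
    B ↦ AAC
    C ↦ AAA

A->B, B->AAC, C->AAA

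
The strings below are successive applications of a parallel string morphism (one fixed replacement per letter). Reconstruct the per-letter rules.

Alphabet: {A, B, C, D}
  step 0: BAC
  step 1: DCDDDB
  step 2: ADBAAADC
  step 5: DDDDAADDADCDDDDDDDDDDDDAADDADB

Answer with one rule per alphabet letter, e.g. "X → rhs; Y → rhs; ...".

  step 1 ⇒ step 2: DCDDDB ⇒ A·DB·A·A·A·DC
    B ↦ DC
    C ↦ DB
    D ↦ A
  step 0 ⇒ step 1: BAC ⇒ DC·DD·DB
    A ↦ DD

A->DD, B->DC, C->DB, D->A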